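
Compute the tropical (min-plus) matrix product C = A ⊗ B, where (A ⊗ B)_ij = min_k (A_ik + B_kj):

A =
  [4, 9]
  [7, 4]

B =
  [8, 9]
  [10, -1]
A ⊗ B =
  [12, 8]
  [14, 3]

Apply the min-plus product entry-by-entry:
  C[0][0] = min over k of (A[0][0] + B[0][0] = 4 + 8 = 12, A[0][1] + B[1][0] = 9 + 10 = 19) = 12 (attained at k = 0)
  C[0][1] = min over k of (A[0][0] + B[0][1] = 4 + 9 = 13, A[0][1] + B[1][1] = 9 + -1 = 8) = 8 (attained at k = 1)
  C[1][0] = min over k of (A[1][0] + B[0][0] = 7 + 8 = 15, A[1][1] + B[1][0] = 4 + 10 = 14) = 14 (attained at k = 1)
  C[1][1] = min over k of (A[1][0] + B[0][1] = 7 + 9 = 16, A[1][1] + B[1][1] = 4 + -1 = 3) = 3 (attained at k = 1)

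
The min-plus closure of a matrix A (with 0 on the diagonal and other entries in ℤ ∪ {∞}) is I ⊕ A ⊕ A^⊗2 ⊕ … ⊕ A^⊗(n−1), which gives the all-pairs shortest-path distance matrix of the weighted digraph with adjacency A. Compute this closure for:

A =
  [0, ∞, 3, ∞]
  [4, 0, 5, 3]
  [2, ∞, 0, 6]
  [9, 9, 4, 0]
Closure =
  [0, 18, 3, 9]
  [4, 0, 5, 3]
  [2, 15, 0, 6]
  [6, 9, 4, 0]

This is the Floyd-Warshall all-pairs shortest-path computation. For each intermediate vertex k = 0, 1, …, 3, update dist[i][j] ← min(dist[i][j], dist[i][k] + dist[k][j]). The final matrix gives, for each (i, j), the minimum total weight of any directed path from i to j (possibly empty when i = j).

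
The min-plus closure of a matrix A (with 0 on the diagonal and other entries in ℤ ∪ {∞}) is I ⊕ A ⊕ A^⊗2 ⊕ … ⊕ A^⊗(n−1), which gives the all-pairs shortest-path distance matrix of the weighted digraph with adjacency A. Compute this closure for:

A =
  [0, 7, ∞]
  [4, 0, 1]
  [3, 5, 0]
Closure =
  [0, 7, 8]
  [4, 0, 1]
  [3, 5, 0]

This is the Floyd-Warshall all-pairs shortest-path computation. For each intermediate vertex k = 0, 1, …, 2, update dist[i][j] ← min(dist[i][j], dist[i][k] + dist[k][j]). The final matrix gives, for each (i, j), the minimum total weight of any directed path from i to j (possibly empty when i = j).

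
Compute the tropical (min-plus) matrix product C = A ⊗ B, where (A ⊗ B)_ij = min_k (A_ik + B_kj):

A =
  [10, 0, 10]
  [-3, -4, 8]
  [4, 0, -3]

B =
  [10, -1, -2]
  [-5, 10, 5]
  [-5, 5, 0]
A ⊗ B =
  [-5, 9, 5]
  [-9, -4, -5]
  [-8, 2, -3]

Apply the min-plus product entry-by-entry:
  C[0][0] = min over k of (A[0][0] + B[0][0] = 10 + 10 = 20, A[0][1] + B[1][0] = 0 + -5 = -5, A[0][2] + B[2][0] = 10 + -5 = 5) = -5 (attained at k = 1)
  C[0][1] = min over k of (A[0][0] + B[0][1] = 10 + -1 = 9, A[0][1] + B[1][1] = 0 + 10 = 10, A[0][2] + B[2][1] = 10 + 5 = 15) = 9 (attained at k = 0)
  C[0][2] = min over k of (A[0][0] + B[0][2] = 10 + -2 = 8, A[0][1] + B[1][2] = 0 + 5 = 5, A[0][2] + B[2][2] = 10 + 0 = 10) = 5 (attained at k = 1)
  C[1][0] = min over k of (A[1][0] + B[0][0] = -3 + 10 = 7, A[1][1] + B[1][0] = -4 + -5 = -9, A[1][2] + B[2][0] = 8 + -5 = 3) = -9 (attained at k = 1)
  C[1][1] = min over k of (A[1][0] + B[0][1] = -3 + -1 = -4, A[1][1] + B[1][1] = -4 + 10 = 6, A[1][2] + B[2][1] = 8 + 5 = 13) = -4 (attained at k = 0)
  C[1][2] = min over k of (A[1][0] + B[0][2] = -3 + -2 = -5, A[1][1] + B[1][2] = -4 + 5 = 1, A[1][2] + B[2][2] = 8 + 0 = 8) = -5 (attained at k = 0)
  C[2][0] = min over k of (A[2][0] + B[0][0] = 4 + 10 = 14, A[2][1] + B[1][0] = 0 + -5 = -5, A[2][2] + B[2][0] = -3 + -5 = -8) = -8 (attained at k = 2)
  C[2][1] = min over k of (A[2][0] + B[0][1] = 4 + -1 = 3, A[2][1] + B[1][1] = 0 + 10 = 10, A[2][2] + B[2][1] = -3 + 5 = 2) = 2 (attained at k = 2)
  C[2][2] = min over k of (A[2][0] + B[0][2] = 4 + -2 = 2, A[2][1] + B[1][2] = 0 + 5 = 5, A[2][2] + B[2][2] = -3 + 0 = -3) = -3 (attained at k = 2)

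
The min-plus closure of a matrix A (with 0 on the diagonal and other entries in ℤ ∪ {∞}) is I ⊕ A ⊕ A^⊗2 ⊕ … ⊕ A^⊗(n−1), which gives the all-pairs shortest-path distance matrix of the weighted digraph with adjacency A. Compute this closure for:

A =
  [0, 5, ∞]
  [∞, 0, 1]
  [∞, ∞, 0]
Closure =
  [0, 5, 6]
  [∞, 0, 1]
  [∞, ∞, 0]

This is the Floyd-Warshall all-pairs shortest-path computation. For each intermediate vertex k = 0, 1, …, 2, update dist[i][j] ← min(dist[i][j], dist[i][k] + dist[k][j]). The final matrix gives, for each (i, j), the minimum total weight of any directed path from i to j (possibly empty when i = j).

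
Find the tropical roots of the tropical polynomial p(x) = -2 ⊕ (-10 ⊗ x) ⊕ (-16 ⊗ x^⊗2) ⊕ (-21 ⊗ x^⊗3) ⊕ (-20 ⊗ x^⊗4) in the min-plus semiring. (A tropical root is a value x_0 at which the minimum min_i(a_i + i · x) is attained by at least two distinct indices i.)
Roots: {-1, 5, 6, 8}

Each tropical root is a break point of the lower envelope of the lines y = a_i + i · x (there are 5 lines, with slopes 0, 1, ..., 4). Only the lines that attain the minimum somewhere contribute to roots; other lines are dominated. Here the surviving (envelope) indices are i = 4, i = 3, i = 2, i = 1, i = 0.
Intersections between consecutive envelope lines give the roots: for adjacent envelope indices i < j the intersection is x = (a_i − a_j) / (j − i). Reading off the sorted break points: {-1, 5, 6, 8}.
Verification: at each break x_0, at least two indices attain the minimum of min_i(a_i + i · x_0).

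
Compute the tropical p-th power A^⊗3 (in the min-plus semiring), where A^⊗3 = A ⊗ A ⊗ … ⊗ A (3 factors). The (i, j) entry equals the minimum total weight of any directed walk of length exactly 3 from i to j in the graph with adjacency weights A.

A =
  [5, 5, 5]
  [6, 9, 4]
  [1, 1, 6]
A^⊗3 =
  [10, 10, 10]
  [10, 10, 9]
  [6, 6, 10]

Each entry (A^⊗3)_ij equals the minimum over all length-3 walks i = v_0 → v_1 → … → v_3 = j of Σ_t A[v_t][v_{t+1}]. For example, for (i, j) = (0, 2) we minimise over 9 possible intermediate vertex sequences; the minimum is 10, attained along the walk 0 → 2 → 1 → 2.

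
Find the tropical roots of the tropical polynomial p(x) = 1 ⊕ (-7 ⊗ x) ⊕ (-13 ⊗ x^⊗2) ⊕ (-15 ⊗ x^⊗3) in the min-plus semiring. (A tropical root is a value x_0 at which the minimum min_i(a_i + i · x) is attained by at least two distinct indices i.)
Roots: {2, 6, 8}

Each tropical root is a break point of the lower envelope of the lines y = a_i + i · x (there are 4 lines, with slopes 0, 1, ..., 3). Only the lines that attain the minimum somewhere contribute to roots; other lines are dominated. Here the surviving (envelope) indices are i = 3, i = 2, i = 1, i = 0.
Intersections between consecutive envelope lines give the roots: for adjacent envelope indices i < j the intersection is x = (a_i − a_j) / (j − i). Reading off the sorted break points: {2, 6, 8}.
Verification: at each break x_0, at least two indices attain the minimum of min_i(a_i + i · x_0).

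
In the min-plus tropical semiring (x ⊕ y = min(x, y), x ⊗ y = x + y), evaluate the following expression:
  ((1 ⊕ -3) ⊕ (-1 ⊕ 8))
((1 ⊕ -3) ⊕ (-1 ⊕ 8)) = -3

Expand innermost to outermost. Recall ⊕ takes the minimum of its arguments and ⊗ takes their sum. Working out the expression ((1 ⊕ -3) ⊕ (-1 ⊕ 8)) gives -3.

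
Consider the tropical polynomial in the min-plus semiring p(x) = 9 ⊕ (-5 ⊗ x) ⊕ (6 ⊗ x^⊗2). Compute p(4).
p(4) = -1

A tropical monomial a ⊗ x^⊗i evaluates to a + i · x. Evaluating each term at x = 4:
  Term 0 contributes 9 + 0 · 4 = 9
  Term 1 contributes -5 + 1 · 4 = -1
  Term 2 contributes 6 + 2 · 4 = 14
p(4) = ⊕ of these = min[9, -1, 14] = -1.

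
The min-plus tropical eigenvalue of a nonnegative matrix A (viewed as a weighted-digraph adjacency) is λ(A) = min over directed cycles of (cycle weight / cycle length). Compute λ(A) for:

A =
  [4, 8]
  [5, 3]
λ(A) = 3

Enumerate directed cycles and compute their means (weight / length). Sample:
  cycle 0 → 0: weight = 4, length = 1, mean = 4/1 ≈ 4.000
  cycle 1 → 1: weight = 3, length = 1, mean = 3/1 ≈ 3.000
  cycle 0 → 1 → 0: weight = 13, length = 2, mean = 13/2 ≈ 6.500
  cycle 1 → 0 → 1: weight = 13, length = 2, mean = 13/2 ≈ 6.500
Minimum mean = 3.000, attained e.g. along the cycle 1 → 1 with weight 3 and length 1. So λ(A) = 3/1 = 3.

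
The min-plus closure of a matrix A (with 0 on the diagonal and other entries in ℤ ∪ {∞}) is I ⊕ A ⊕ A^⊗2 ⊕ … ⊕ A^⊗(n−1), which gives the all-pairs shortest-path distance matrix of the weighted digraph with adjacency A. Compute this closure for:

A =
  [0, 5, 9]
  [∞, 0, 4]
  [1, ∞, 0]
Closure =
  [0, 5, 9]
  [5, 0, 4]
  [1, 6, 0]

This is the Floyd-Warshall all-pairs shortest-path computation. For each intermediate vertex k = 0, 1, …, 2, update dist[i][j] ← min(dist[i][j], dist[i][k] + dist[k][j]). The final matrix gives, for each (i, j), the minimum total weight of any directed path from i to j (possibly empty when i = j).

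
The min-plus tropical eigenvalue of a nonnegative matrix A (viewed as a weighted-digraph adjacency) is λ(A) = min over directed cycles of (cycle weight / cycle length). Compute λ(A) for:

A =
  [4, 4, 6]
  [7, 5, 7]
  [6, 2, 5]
λ(A) = 4

Enumerate directed cycles and compute their means (weight / length). Sample:
  cycle 0 → 0: weight = 4, length = 1, mean = 4/1 ≈ 4.000
  cycle 1 → 1: weight = 5, length = 1, mean = 5/1 ≈ 5.000
  cycle 2 → 2: weight = 5, length = 1, mean = 5/1 ≈ 5.000
  cycle 0 → 1 → 0: weight = 11, length = 2, mean = 11/2 ≈ 5.500
  cycle 0 → 2 → 0: weight = 12, length = 2, mean = 12/2 ≈ 6.000
  cycle 1 → 0 → 1: weight = 11, length = 2, mean = 11/2 ≈ 5.500
Minimum mean = 4.000, attained e.g. along the cycle 0 → 0 with weight 4 and length 1. So λ(A) = 4/1 = 4.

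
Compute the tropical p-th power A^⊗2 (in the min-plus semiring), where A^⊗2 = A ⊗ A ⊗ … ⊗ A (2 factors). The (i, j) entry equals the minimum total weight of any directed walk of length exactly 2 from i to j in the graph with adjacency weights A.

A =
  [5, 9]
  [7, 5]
A^⊗2 =
  [10, 14]
  [12, 10]

Each entry (A^⊗2)_ij equals the minimum over all length-2 walks i = v_0 → v_1 → … → v_2 = j of Σ_t A[v_t][v_{t+1}]. For example, for (i, j) = (0, 1) we minimise over 2 possible intermediate vertex sequences; the minimum is 14, attained along the walk 0 → 0 → 1.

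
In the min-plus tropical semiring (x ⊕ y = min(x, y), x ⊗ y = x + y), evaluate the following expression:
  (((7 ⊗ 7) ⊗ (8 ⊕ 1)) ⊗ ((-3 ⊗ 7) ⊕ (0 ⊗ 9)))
(((7 ⊗ 7) ⊗ (8 ⊕ 1)) ⊗ ((-3 ⊗ 7) ⊕ (0 ⊗ 9))) = 19

Expand innermost to outermost. Recall ⊕ takes the minimum of its arguments and ⊗ takes their sum. Working out the expression (((7 ⊗ 7) ⊗ (8 ⊕ 1)) ⊗ ((-3 ⊗ 7) ⊕ (0 ⊗ 9))) gives 19.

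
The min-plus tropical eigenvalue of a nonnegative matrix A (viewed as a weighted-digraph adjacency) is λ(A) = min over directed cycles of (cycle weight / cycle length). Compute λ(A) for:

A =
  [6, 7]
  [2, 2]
λ(A) = 2

Enumerate directed cycles and compute their means (weight / length). Sample:
  cycle 0 → 0: weight = 6, length = 1, mean = 6/1 ≈ 6.000
  cycle 1 → 1: weight = 2, length = 1, mean = 2/1 ≈ 2.000
  cycle 0 → 1 → 0: weight = 9, length = 2, mean = 9/2 ≈ 4.500
  cycle 1 → 0 → 1: weight = 9, length = 2, mean = 9/2 ≈ 4.500
Minimum mean = 2.000, attained e.g. along the cycle 1 → 1 with weight 2 and length 1. So λ(A) = 2/1 = 2.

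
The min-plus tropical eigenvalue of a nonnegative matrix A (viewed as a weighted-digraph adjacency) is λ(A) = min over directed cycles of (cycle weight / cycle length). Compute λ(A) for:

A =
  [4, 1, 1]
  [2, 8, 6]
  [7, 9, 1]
λ(A) = 1

Enumerate directed cycles and compute their means (weight / length). Sample:
  cycle 0 → 0: weight = 4, length = 1, mean = 4/1 ≈ 4.000
  cycle 1 → 1: weight = 8, length = 1, mean = 8/1 ≈ 8.000
  cycle 2 → 2: weight = 1, length = 1, mean = 1/1 ≈ 1.000
  cycle 0 → 1 → 0: weight = 3, length = 2, mean = 3/2 ≈ 1.500
  cycle 0 → 2 → 0: weight = 8, length = 2, mean = 8/2 ≈ 4.000
  cycle 1 → 0 → 1: weight = 3, length = 2, mean = 3/2 ≈ 1.500
Minimum mean = 1.000, attained e.g. along the cycle 2 → 2 with weight 1 and length 1. So λ(A) = 1/1 = 1.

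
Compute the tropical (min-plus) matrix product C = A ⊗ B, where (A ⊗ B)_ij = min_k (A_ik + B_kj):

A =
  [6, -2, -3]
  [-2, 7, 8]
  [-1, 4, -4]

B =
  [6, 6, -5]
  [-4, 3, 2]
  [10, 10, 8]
A ⊗ B =
  [-6, 1, 0]
  [3, 4, -7]
  [0, 5, -6]

Apply the min-plus product entry-by-entry:
  C[0][0] = min over k of (A[0][0] + B[0][0] = 6 + 6 = 12, A[0][1] + B[1][0] = -2 + -4 = -6, A[0][2] + B[2][0] = -3 + 10 = 7) = -6 (attained at k = 1)
  C[0][1] = min over k of (A[0][0] + B[0][1] = 6 + 6 = 12, A[0][1] + B[1][1] = -2 + 3 = 1, A[0][2] + B[2][1] = -3 + 10 = 7) = 1 (attained at k = 1)
  C[0][2] = min over k of (A[0][0] + B[0][2] = 6 + -5 = 1, A[0][1] + B[1][2] = -2 + 2 = 0, A[0][2] + B[2][2] = -3 + 8 = 5) = 0 (attained at k = 1)
  C[1][0] = min over k of (A[1][0] + B[0][0] = -2 + 6 = 4, A[1][1] + B[1][0] = 7 + -4 = 3, A[1][2] + B[2][0] = 8 + 10 = 18) = 3 (attained at k = 1)
  C[1][1] = min over k of (A[1][0] + B[0][1] = -2 + 6 = 4, A[1][1] + B[1][1] = 7 + 3 = 10, A[1][2] + B[2][1] = 8 + 10 = 18) = 4 (attained at k = 0)
  C[1][2] = min over k of (A[1][0] + B[0][2] = -2 + -5 = -7, A[1][1] + B[1][2] = 7 + 2 = 9, A[1][2] + B[2][2] = 8 + 8 = 16) = -7 (attained at k = 0)
  C[2][0] = min over k of (A[2][0] + B[0][0] = -1 + 6 = 5, A[2][1] + B[1][0] = 4 + -4 = 0, A[2][2] + B[2][0] = -4 + 10 = 6) = 0 (attained at k = 1)
  C[2][1] = min over k of (A[2][0] + B[0][1] = -1 + 6 = 5, A[2][1] + B[1][1] = 4 + 3 = 7, A[2][2] + B[2][1] = -4 + 10 = 6) = 5 (attained at k = 0)
  C[2][2] = min over k of (A[2][0] + B[0][2] = -1 + -5 = -6, A[2][1] + B[1][2] = 4 + 2 = 6, A[2][2] + B[2][2] = -4 + 8 = 4) = -6 (attained at k = 0)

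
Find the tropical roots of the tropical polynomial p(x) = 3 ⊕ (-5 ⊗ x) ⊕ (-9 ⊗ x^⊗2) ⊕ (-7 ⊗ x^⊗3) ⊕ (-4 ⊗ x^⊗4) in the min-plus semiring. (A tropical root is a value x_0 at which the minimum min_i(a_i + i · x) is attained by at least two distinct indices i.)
Roots: {-3, -2, 4, 8}

Each tropical root is a break point of the lower envelope of the lines y = a_i + i · x (there are 5 lines, with slopes 0, 1, ..., 4). Only the lines that attain the minimum somewhere contribute to roots; other lines are dominated. Here the surviving (envelope) indices are i = 4, i = 3, i = 2, i = 1, i = 0.
Intersections between consecutive envelope lines give the roots: for adjacent envelope indices i < j the intersection is x = (a_i − a_j) / (j − i). Reading off the sorted break points: {-3, -2, 4, 8}.
Verification: at each break x_0, at least two indices attain the minimum of min_i(a_i + i · x_0).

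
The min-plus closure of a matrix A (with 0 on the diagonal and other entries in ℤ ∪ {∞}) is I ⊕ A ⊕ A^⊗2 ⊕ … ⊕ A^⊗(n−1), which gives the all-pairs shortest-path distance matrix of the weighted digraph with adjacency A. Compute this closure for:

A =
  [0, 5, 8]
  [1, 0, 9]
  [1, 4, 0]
Closure =
  [0, 5, 8]
  [1, 0, 9]
  [1, 4, 0]

This is the Floyd-Warshall all-pairs shortest-path computation. For each intermediate vertex k = 0, 1, …, 2, update dist[i][j] ← min(dist[i][j], dist[i][k] + dist[k][j]). The final matrix gives, for each (i, j), the minimum total weight of any directed path from i to j (possibly empty when i = j).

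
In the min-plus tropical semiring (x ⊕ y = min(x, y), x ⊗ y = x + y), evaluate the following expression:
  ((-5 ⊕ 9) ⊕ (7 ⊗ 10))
((-5 ⊕ 9) ⊕ (7 ⊗ 10)) = -5

Expand innermost to outermost. Recall ⊕ takes the minimum of its arguments and ⊗ takes their sum. Working out the expression ((-5 ⊕ 9) ⊕ (7 ⊗ 10)) gives -5.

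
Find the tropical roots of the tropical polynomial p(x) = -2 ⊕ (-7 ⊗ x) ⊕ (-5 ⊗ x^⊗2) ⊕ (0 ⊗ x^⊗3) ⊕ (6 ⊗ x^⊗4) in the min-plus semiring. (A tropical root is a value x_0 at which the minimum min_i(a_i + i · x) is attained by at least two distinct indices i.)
Roots: {-6, -5, -2, 5}

Each tropical root is a break point of the lower envelope of the lines y = a_i + i · x (there are 5 lines, with slopes 0, 1, ..., 4). Only the lines that attain the minimum somewhere contribute to roots; other lines are dominated. Here the surviving (envelope) indices are i = 4, i = 3, i = 2, i = 1, i = 0.
Intersections between consecutive envelope lines give the roots: for adjacent envelope indices i < j the intersection is x = (a_i − a_j) / (j − i). Reading off the sorted break points: {-6, -5, -2, 5}.
Verification: at each break x_0, at least two indices attain the minimum of min_i(a_i + i · x_0).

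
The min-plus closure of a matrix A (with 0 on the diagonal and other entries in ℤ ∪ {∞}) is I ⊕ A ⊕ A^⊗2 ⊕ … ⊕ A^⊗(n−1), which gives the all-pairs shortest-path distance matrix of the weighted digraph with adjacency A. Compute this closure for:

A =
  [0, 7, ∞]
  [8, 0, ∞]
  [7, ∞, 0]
Closure =
  [0, 7, ∞]
  [8, 0, ∞]
  [7, 14, 0]

This is the Floyd-Warshall all-pairs shortest-path computation. For each intermediate vertex k = 0, 1, …, 2, update dist[i][j] ← min(dist[i][j], dist[i][k] + dist[k][j]). The final matrix gives, for each (i, j), the minimum total weight of any directed path from i to j (possibly empty when i = j).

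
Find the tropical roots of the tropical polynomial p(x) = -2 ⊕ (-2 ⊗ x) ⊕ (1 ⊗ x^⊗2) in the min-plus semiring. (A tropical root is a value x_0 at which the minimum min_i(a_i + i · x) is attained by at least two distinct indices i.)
Roots: {-3, 0}

Each tropical root is a break point of the lower envelope of the lines y = a_i + i · x (there are 3 lines, with slopes 0, 1, ..., 2). Only the lines that attain the minimum somewhere contribute to roots; other lines are dominated. Here the surviving (envelope) indices are i = 2, i = 1, i = 0.
Intersections between consecutive envelope lines give the roots: for adjacent envelope indices i < j the intersection is x = (a_i − a_j) / (j − i). Reading off the sorted break points: {-3, 0}.
Verification: at each break x_0, at least two indices attain the minimum of min_i(a_i + i · x_0).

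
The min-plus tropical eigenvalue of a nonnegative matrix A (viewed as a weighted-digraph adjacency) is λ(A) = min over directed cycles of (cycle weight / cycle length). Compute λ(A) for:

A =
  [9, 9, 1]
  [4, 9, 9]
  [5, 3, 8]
λ(A) = 8/3

Enumerate directed cycles and compute their means (weight / length). Sample:
  cycle 0 → 0: weight = 9, length = 1, mean = 9/1 ≈ 9.000
  cycle 1 → 1: weight = 9, length = 1, mean = 9/1 ≈ 9.000
  cycle 2 → 2: weight = 8, length = 1, mean = 8/1 ≈ 8.000
  cycle 0 → 1 → 0: weight = 13, length = 2, mean = 13/2 ≈ 6.500
  cycle 0 → 2 → 0: weight = 6, length = 2, mean = 6/2 ≈ 3.000
  cycle 1 → 0 → 1: weight = 13, length = 2, mean = 13/2 ≈ 6.500
Minimum mean = 2.667, attained e.g. along the cycle 0 → 2 → 1 → 0 with weight 8 and length 3. So λ(A) = 8/3 = 8/3.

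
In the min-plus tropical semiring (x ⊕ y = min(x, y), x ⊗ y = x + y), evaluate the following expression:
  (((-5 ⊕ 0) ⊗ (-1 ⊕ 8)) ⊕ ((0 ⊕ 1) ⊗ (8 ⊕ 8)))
(((-5 ⊕ 0) ⊗ (-1 ⊕ 8)) ⊕ ((0 ⊕ 1) ⊗ (8 ⊕ 8))) = -6

Expand innermost to outermost. Recall ⊕ takes the minimum of its arguments and ⊗ takes their sum. Working out the expression (((-5 ⊕ 0) ⊗ (-1 ⊕ 8)) ⊕ ((0 ⊕ 1) ⊗ (8 ⊕ 8))) gives -6.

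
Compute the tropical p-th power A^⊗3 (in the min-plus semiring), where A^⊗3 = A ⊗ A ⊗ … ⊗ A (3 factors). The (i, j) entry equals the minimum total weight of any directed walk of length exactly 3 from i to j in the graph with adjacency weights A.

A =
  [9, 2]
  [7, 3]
A^⊗3 =
  [12, 8]
  [13, 9]

Each entry (A^⊗3)_ij equals the minimum over all length-3 walks i = v_0 → v_1 → … → v_3 = j of Σ_t A[v_t][v_{t+1}]. For example, for (i, j) = (0, 1) we minimise over 4 possible intermediate vertex sequences; the minimum is 8, attained along the walk 0 → 1 → 1 → 1.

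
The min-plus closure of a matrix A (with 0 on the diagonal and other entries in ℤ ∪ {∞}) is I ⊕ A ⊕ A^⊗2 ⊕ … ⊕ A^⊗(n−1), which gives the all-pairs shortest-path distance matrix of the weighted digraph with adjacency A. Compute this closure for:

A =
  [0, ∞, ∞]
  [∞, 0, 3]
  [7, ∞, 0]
Closure =
  [0, ∞, ∞]
  [10, 0, 3]
  [7, ∞, 0]

This is the Floyd-Warshall all-pairs shortest-path computation. For each intermediate vertex k = 0, 1, …, 2, update dist[i][j] ← min(dist[i][j], dist[i][k] + dist[k][j]). The final matrix gives, for each (i, j), the minimum total weight of any directed path from i to j (possibly empty when i = j).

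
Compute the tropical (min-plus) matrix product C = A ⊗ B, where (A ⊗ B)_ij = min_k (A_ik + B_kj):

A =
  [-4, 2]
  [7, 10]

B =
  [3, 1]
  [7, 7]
A ⊗ B =
  [-1, -3]
  [10, 8]

Apply the min-plus product entry-by-entry:
  C[0][0] = min over k of (A[0][0] + B[0][0] = -4 + 3 = -1, A[0][1] + B[1][0] = 2 + 7 = 9) = -1 (attained at k = 0)
  C[0][1] = min over k of (A[0][0] + B[0][1] = -4 + 1 = -3, A[0][1] + B[1][1] = 2 + 7 = 9) = -3 (attained at k = 0)
  C[1][0] = min over k of (A[1][0] + B[0][0] = 7 + 3 = 10, A[1][1] + B[1][0] = 10 + 7 = 17) = 10 (attained at k = 0)
  C[1][1] = min over k of (A[1][0] + B[0][1] = 7 + 1 = 8, A[1][1] + B[1][1] = 10 + 7 = 17) = 8 (attained at k = 0)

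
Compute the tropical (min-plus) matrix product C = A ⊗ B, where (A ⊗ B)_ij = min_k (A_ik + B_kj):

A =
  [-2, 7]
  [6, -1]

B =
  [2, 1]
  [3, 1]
A ⊗ B =
  [0, -1]
  [2, 0]

Apply the min-plus product entry-by-entry:
  C[0][0] = min over k of (A[0][0] + B[0][0] = -2 + 2 = 0, A[0][1] + B[1][0] = 7 + 3 = 10) = 0 (attained at k = 0)
  C[0][1] = min over k of (A[0][0] + B[0][1] = -2 + 1 = -1, A[0][1] + B[1][1] = 7 + 1 = 8) = -1 (attained at k = 0)
  C[1][0] = min over k of (A[1][0] + B[0][0] = 6 + 2 = 8, A[1][1] + B[1][0] = -1 + 3 = 2) = 2 (attained at k = 1)
  C[1][1] = min over k of (A[1][0] + B[0][1] = 6 + 1 = 7, A[1][1] + B[1][1] = -1 + 1 = 0) = 0 (attained at k = 1)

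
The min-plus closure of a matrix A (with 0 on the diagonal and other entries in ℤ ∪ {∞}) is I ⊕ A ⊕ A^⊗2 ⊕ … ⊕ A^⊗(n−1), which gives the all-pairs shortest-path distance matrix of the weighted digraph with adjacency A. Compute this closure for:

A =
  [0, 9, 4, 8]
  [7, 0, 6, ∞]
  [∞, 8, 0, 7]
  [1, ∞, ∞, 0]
Closure =
  [0, 9, 4, 8]
  [7, 0, 6, 13]
  [8, 8, 0, 7]
  [1, 10, 5, 0]

This is the Floyd-Warshall all-pairs shortest-path computation. For each intermediate vertex k = 0, 1, …, 3, update dist[i][j] ← min(dist[i][j], dist[i][k] + dist[k][j]). The final matrix gives, for each (i, j), the minimum total weight of any directed path from i to j (possibly empty when i = j).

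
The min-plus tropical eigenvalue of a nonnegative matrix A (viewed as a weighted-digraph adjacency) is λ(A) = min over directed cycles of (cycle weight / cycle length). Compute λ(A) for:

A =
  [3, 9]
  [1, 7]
λ(A) = 3

Enumerate directed cycles and compute their means (weight / length). Sample:
  cycle 0 → 0: weight = 3, length = 1, mean = 3/1 ≈ 3.000
  cycle 1 → 1: weight = 7, length = 1, mean = 7/1 ≈ 7.000
  cycle 0 → 1 → 0: weight = 10, length = 2, mean = 10/2 ≈ 5.000
  cycle 1 → 0 → 1: weight = 10, length = 2, mean = 10/2 ≈ 5.000
Minimum mean = 3.000, attained e.g. along the cycle 0 → 0 with weight 3 and length 1. So λ(A) = 3/1 = 3.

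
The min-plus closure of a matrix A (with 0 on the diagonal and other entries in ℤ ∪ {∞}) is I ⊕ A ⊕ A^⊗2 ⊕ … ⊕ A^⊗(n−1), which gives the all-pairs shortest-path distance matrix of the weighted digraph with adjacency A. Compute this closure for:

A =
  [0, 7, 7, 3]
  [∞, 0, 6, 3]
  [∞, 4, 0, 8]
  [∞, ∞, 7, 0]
Closure =
  [0, 7, 7, 3]
  [∞, 0, 6, 3]
  [∞, 4, 0, 7]
  [∞, 11, 7, 0]

This is the Floyd-Warshall all-pairs shortest-path computation. For each intermediate vertex k = 0, 1, …, 3, update dist[i][j] ← min(dist[i][j], dist[i][k] + dist[k][j]). The final matrix gives, for each (i, j), the minimum total weight of any directed path from i to j (possibly empty when i = j).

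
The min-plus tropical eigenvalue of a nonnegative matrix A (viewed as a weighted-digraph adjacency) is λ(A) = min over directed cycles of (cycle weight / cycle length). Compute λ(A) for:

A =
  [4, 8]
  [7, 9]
λ(A) = 4

Enumerate directed cycles and compute their means (weight / length). Sample:
  cycle 0 → 0: weight = 4, length = 1, mean = 4/1 ≈ 4.000
  cycle 1 → 1: weight = 9, length = 1, mean = 9/1 ≈ 9.000
  cycle 0 → 1 → 0: weight = 15, length = 2, mean = 15/2 ≈ 7.500
  cycle 1 → 0 → 1: weight = 15, length = 2, mean = 15/2 ≈ 7.500
Minimum mean = 4.000, attained e.g. along the cycle 0 → 0 with weight 4 and length 1. So λ(A) = 4/1 = 4.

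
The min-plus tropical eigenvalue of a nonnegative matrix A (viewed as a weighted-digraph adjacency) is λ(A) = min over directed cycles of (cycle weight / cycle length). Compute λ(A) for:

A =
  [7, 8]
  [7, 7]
λ(A) = 7

Enumerate directed cycles and compute their means (weight / length). Sample:
  cycle 0 → 0: weight = 7, length = 1, mean = 7/1 ≈ 7.000
  cycle 1 → 1: weight = 7, length = 1, mean = 7/1 ≈ 7.000
  cycle 0 → 1 → 0: weight = 15, length = 2, mean = 15/2 ≈ 7.500
  cycle 1 → 0 → 1: weight = 15, length = 2, mean = 15/2 ≈ 7.500
Minimum mean = 7.000, attained e.g. along the cycle 0 → 0 with weight 7 and length 1. So λ(A) = 7/1 = 7.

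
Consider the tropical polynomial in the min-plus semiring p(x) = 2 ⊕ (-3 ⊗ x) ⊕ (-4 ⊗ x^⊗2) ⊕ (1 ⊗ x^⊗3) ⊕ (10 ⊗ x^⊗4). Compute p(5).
p(5) = 2

A tropical monomial a ⊗ x^⊗i evaluates to a + i · x. Evaluating each term at x = 5:
  Term 0 contributes 2 + 0 · 5 = 2
  Term 1 contributes -3 + 1 · 5 = 2
  Term 2 contributes -4 + 2 · 5 = 6
  Term 3 contributes 1 + 3 · 5 = 16
  Term 4 contributes 10 + 4 · 5 = 30
p(5) = ⊕ of these = min[2, 2, 6, 16, 30] = 2.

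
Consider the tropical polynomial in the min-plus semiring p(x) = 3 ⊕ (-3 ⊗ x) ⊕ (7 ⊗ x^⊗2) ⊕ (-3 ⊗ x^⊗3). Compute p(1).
p(1) = -2

A tropical monomial a ⊗ x^⊗i evaluates to a + i · x. Evaluating each term at x = 1:
  Term 0 contributes 3 + 0 · 1 = 3
  Term 1 contributes -3 + 1 · 1 = -2
  Term 2 contributes 7 + 2 · 1 = 9
  Term 3 contributes -3 + 3 · 1 = 0
p(1) = ⊕ of these = min[3, -2, 9, 0] = -2.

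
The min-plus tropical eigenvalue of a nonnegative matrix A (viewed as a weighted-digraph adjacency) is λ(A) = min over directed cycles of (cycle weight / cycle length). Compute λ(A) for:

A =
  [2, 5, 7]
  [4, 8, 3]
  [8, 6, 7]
λ(A) = 2

Enumerate directed cycles and compute their means (weight / length). Sample:
  cycle 0 → 0: weight = 2, length = 1, mean = 2/1 ≈ 2.000
  cycle 1 → 1: weight = 8, length = 1, mean = 8/1 ≈ 8.000
  cycle 2 → 2: weight = 7, length = 1, mean = 7/1 ≈ 7.000
  cycle 0 → 1 → 0: weight = 9, length = 2, mean = 9/2 ≈ 4.500
  cycle 0 → 2 → 0: weight = 15, length = 2, mean = 15/2 ≈ 7.500
  cycle 1 → 0 → 1: weight = 9, length = 2, mean = 9/2 ≈ 4.500
Minimum mean = 2.000, attained e.g. along the cycle 0 → 0 with weight 2 and length 1. So λ(A) = 2/1 = 2.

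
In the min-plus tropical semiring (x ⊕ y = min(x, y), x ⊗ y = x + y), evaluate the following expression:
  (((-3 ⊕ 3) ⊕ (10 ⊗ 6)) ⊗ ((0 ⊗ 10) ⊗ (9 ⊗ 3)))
(((-3 ⊕ 3) ⊕ (10 ⊗ 6)) ⊗ ((0 ⊗ 10) ⊗ (9 ⊗ 3))) = 19

Expand innermost to outermost. Recall ⊕ takes the minimum of its arguments and ⊗ takes their sum. Working out the expression (((-3 ⊕ 3) ⊕ (10 ⊗ 6)) ⊗ ((0 ⊗ 10) ⊗ (9 ⊗ 3))) gives 19.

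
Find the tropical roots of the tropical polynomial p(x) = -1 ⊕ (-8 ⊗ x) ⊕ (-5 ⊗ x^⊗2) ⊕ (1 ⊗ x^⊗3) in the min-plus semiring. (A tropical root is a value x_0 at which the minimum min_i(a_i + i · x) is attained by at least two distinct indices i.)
Roots: {-6, -3, 7}

Each tropical root is a break point of the lower envelope of the lines y = a_i + i · x (there are 4 lines, with slopes 0, 1, ..., 3). Only the lines that attain the minimum somewhere contribute to roots; other lines are dominated. Here the surviving (envelope) indices are i = 3, i = 2, i = 1, i = 0.
Intersections between consecutive envelope lines give the roots: for adjacent envelope indices i < j the intersection is x = (a_i − a_j) / (j − i). Reading off the sorted break points: {-6, -3, 7}.
Verification: at each break x_0, at least two indices attain the minimum of min_i(a_i + i · x_0).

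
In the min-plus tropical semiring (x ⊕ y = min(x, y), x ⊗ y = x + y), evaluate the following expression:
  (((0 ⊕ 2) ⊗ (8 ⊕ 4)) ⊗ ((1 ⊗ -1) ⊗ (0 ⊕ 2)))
(((0 ⊕ 2) ⊗ (8 ⊕ 4)) ⊗ ((1 ⊗ -1) ⊗ (0 ⊕ 2))) = 4

Expand innermost to outermost. Recall ⊕ takes the minimum of its arguments and ⊗ takes their sum. Working out the expression (((0 ⊕ 2) ⊗ (8 ⊕ 4)) ⊗ ((1 ⊗ -1) ⊗ (0 ⊕ 2))) gives 4.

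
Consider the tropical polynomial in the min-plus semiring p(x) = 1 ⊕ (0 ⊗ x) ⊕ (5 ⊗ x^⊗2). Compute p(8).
p(8) = 1

A tropical monomial a ⊗ x^⊗i evaluates to a + i · x. Evaluating each term at x = 8:
  Term 0 contributes 1 + 0 · 8 = 1
  Term 1 contributes 0 + 1 · 8 = 8
  Term 2 contributes 5 + 2 · 8 = 21
p(8) = ⊕ of these = min[1, 8, 21] = 1.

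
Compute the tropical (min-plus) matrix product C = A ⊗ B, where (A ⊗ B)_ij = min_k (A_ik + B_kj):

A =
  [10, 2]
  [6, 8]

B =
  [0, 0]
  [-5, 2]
A ⊗ B =
  [-3, 4]
  [3, 6]

Apply the min-plus product entry-by-entry:
  C[0][0] = min over k of (A[0][0] + B[0][0] = 10 + 0 = 10, A[0][1] + B[1][0] = 2 + -5 = -3) = -3 (attained at k = 1)
  C[0][1] = min over k of (A[0][0] + B[0][1] = 10 + 0 = 10, A[0][1] + B[1][1] = 2 + 2 = 4) = 4 (attained at k = 1)
  C[1][0] = min over k of (A[1][0] + B[0][0] = 6 + 0 = 6, A[1][1] + B[1][0] = 8 + -5 = 3) = 3 (attained at k = 1)
  C[1][1] = min over k of (A[1][0] + B[0][1] = 6 + 0 = 6, A[1][1] + B[1][1] = 8 + 2 = 10) = 6 (attained at k = 0)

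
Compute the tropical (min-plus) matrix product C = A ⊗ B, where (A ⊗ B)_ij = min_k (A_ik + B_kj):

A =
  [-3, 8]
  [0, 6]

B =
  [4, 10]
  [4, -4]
A ⊗ B =
  [1, 4]
  [4, 2]

Apply the min-plus product entry-by-entry:
  C[0][0] = min over k of (A[0][0] + B[0][0] = -3 + 4 = 1, A[0][1] + B[1][0] = 8 + 4 = 12) = 1 (attained at k = 0)
  C[0][1] = min over k of (A[0][0] + B[0][1] = -3 + 10 = 7, A[0][1] + B[1][1] = 8 + -4 = 4) = 4 (attained at k = 1)
  C[1][0] = min over k of (A[1][0] + B[0][0] = 0 + 4 = 4, A[1][1] + B[1][0] = 6 + 4 = 10) = 4 (attained at k = 0)
  C[1][1] = min over k of (A[1][0] + B[0][1] = 0 + 10 = 10, A[1][1] + B[1][1] = 6 + -4 = 2) = 2 (attained at k = 1)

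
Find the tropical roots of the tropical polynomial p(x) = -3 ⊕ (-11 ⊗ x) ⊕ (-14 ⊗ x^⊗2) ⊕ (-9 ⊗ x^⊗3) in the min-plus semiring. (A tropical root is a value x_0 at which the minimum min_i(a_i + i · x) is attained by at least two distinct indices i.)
Roots: {-5, 3, 8}

Each tropical root is a break point of the lower envelope of the lines y = a_i + i · x (there are 4 lines, with slopes 0, 1, ..., 3). Only the lines that attain the minimum somewhere contribute to roots; other lines are dominated. Here the surviving (envelope) indices are i = 3, i = 2, i = 1, i = 0.
Intersections between consecutive envelope lines give the roots: for adjacent envelope indices i < j the intersection is x = (a_i − a_j) / (j − i). Reading off the sorted break points: {-5, 3, 8}.
Verification: at each break x_0, at least two indices attain the minimum of min_i(a_i + i · x_0).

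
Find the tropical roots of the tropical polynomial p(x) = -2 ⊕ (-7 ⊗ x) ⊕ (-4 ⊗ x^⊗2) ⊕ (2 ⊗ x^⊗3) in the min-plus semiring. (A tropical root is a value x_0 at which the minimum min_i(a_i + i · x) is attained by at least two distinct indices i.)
Roots: {-6, -3, 5}

Each tropical root is a break point of the lower envelope of the lines y = a_i + i · x (there are 4 lines, with slopes 0, 1, ..., 3). Only the lines that attain the minimum somewhere contribute to roots; other lines are dominated. Here the surviving (envelope) indices are i = 3, i = 2, i = 1, i = 0.
Intersections between consecutive envelope lines give the roots: for adjacent envelope indices i < j the intersection is x = (a_i − a_j) / (j − i). Reading off the sorted break points: {-6, -3, 5}.
Verification: at each break x_0, at least two indices attain the minimum of min_i(a_i + i · x_0).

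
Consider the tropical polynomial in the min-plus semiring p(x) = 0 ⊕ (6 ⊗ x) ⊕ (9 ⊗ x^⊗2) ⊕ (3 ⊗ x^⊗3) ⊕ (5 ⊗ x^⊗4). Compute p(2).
p(2) = 0

A tropical monomial a ⊗ x^⊗i evaluates to a + i · x. Evaluating each term at x = 2:
  Term 0 contributes 0 + 0 · 2 = 0
  Term 1 contributes 6 + 1 · 2 = 8
  Term 2 contributes 9 + 2 · 2 = 13
  Term 3 contributes 3 + 3 · 2 = 9
  Term 4 contributes 5 + 4 · 2 = 13
p(2) = ⊕ of these = min[0, 8, 13, 9, 13] = 0.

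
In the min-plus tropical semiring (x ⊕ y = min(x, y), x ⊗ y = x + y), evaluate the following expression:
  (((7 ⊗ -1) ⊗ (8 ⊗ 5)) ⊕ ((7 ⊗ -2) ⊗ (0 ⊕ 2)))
(((7 ⊗ -1) ⊗ (8 ⊗ 5)) ⊕ ((7 ⊗ -2) ⊗ (0 ⊕ 2))) = 5

Expand innermost to outermost. Recall ⊕ takes the minimum of its arguments and ⊗ takes their sum. Working out the expression (((7 ⊗ -1) ⊗ (8 ⊗ 5)) ⊕ ((7 ⊗ -2) ⊗ (0 ⊕ 2))) gives 5.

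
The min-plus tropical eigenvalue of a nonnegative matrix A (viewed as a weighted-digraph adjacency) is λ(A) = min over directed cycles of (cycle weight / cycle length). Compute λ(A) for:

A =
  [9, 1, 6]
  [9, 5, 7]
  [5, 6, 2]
λ(A) = 2

Enumerate directed cycles and compute their means (weight / length). Sample:
  cycle 0 → 0: weight = 9, length = 1, mean = 9/1 ≈ 9.000
  cycle 1 → 1: weight = 5, length = 1, mean = 5/1 ≈ 5.000
  cycle 2 → 2: weight = 2, length = 1, mean = 2/1 ≈ 2.000
  cycle 0 → 1 → 0: weight = 10, length = 2, mean = 10/2 ≈ 5.000
  cycle 0 → 2 → 0: weight = 11, length = 2, mean = 11/2 ≈ 5.500
  cycle 1 → 0 → 1: weight = 10, length = 2, mean = 10/2 ≈ 5.000
Minimum mean = 2.000, attained e.g. along the cycle 2 → 2 with weight 2 and length 1. So λ(A) = 2/1 = 2.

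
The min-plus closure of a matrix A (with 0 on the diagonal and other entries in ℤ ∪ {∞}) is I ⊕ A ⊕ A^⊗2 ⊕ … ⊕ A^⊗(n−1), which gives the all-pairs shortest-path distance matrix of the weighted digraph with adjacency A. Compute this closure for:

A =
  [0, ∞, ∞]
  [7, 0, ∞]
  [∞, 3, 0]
Closure =
  [0, ∞, ∞]
  [7, 0, ∞]
  [10, 3, 0]

This is the Floyd-Warshall all-pairs shortest-path computation. For each intermediate vertex k = 0, 1, …, 2, update dist[i][j] ← min(dist[i][j], dist[i][k] + dist[k][j]). The final matrix gives, for each (i, j), the minimum total weight of any directed path from i to j (possibly empty when i = j).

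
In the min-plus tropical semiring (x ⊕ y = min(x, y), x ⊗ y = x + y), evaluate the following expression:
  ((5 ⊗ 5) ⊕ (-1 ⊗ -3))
((5 ⊗ 5) ⊕ (-1 ⊗ -3)) = -4

Expand innermost to outermost. Recall ⊕ takes the minimum of its arguments and ⊗ takes their sum. Working out the expression ((5 ⊗ 5) ⊕ (-1 ⊗ -3)) gives -4.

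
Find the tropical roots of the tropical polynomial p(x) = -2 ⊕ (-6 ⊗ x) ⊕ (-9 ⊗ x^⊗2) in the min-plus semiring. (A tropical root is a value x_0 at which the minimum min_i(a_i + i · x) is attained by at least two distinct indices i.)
Roots: {3, 4}

Each tropical root is a break point of the lower envelope of the lines y = a_i + i · x (there are 3 lines, with slopes 0, 1, ..., 2). Only the lines that attain the minimum somewhere contribute to roots; other lines are dominated. Here the surviving (envelope) indices are i = 2, i = 1, i = 0.
Intersections between consecutive envelope lines give the roots: for adjacent envelope indices i < j the intersection is x = (a_i − a_j) / (j − i). Reading off the sorted break points: {3, 4}.
Verification: at each break x_0, at least two indices attain the minimum of min_i(a_i + i · x_0).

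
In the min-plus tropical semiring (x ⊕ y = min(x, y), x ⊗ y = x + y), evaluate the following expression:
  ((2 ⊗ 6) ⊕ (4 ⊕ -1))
((2 ⊗ 6) ⊕ (4 ⊕ -1)) = -1

Expand innermost to outermost. Recall ⊕ takes the minimum of its arguments and ⊗ takes their sum. Working out the expression ((2 ⊗ 6) ⊕ (4 ⊕ -1)) gives -1.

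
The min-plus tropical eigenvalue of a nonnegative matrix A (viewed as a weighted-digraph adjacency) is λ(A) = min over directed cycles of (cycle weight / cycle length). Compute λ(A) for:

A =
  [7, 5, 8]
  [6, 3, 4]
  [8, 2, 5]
λ(A) = 3

Enumerate directed cycles and compute their means (weight / length). Sample:
  cycle 0 → 0: weight = 7, length = 1, mean = 7/1 ≈ 7.000
  cycle 1 → 1: weight = 3, length = 1, mean = 3/1 ≈ 3.000
  cycle 2 → 2: weight = 5, length = 1, mean = 5/1 ≈ 5.000
  cycle 0 → 1 → 0: weight = 11, length = 2, mean = 11/2 ≈ 5.500
  cycle 0 → 2 → 0: weight = 16, length = 2, mean = 16/2 ≈ 8.000
  cycle 1 → 0 → 1: weight = 11, length = 2, mean = 11/2 ≈ 5.500
Minimum mean = 3.000, attained e.g. along the cycle 1 → 1 with weight 3 and length 1. So λ(A) = 3/1 = 3.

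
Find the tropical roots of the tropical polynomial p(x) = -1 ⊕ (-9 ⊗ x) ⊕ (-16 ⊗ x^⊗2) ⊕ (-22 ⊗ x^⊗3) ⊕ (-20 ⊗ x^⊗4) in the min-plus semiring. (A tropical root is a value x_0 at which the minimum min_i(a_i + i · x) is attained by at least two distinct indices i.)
Roots: {-2, 6, 7, 8}

Each tropical root is a break point of the lower envelope of the lines y = a_i + i · x (there are 5 lines, with slopes 0, 1, ..., 4). Only the lines that attain the minimum somewhere contribute to roots; other lines are dominated. Here the surviving (envelope) indices are i = 4, i = 3, i = 2, i = 1, i = 0.
Intersections between consecutive envelope lines give the roots: for adjacent envelope indices i < j the intersection is x = (a_i − a_j) / (j − i). Reading off the sorted break points: {-2, 6, 7, 8}.
Verification: at each break x_0, at least two indices attain the minimum of min_i(a_i + i · x_0).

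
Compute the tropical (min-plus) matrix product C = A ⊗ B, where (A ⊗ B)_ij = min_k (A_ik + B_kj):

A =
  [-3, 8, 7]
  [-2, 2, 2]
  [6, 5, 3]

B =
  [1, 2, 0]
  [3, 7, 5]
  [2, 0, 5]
A ⊗ B =
  [-2, -1, -3]
  [-1, 0, -2]
  [5, 3, 6]

Apply the min-plus product entry-by-entry:
  C[0][0] = min over k of (A[0][0] + B[0][0] = -3 + 1 = -2, A[0][1] + B[1][0] = 8 + 3 = 11, A[0][2] + B[2][0] = 7 + 2 = 9) = -2 (attained at k = 0)
  C[0][1] = min over k of (A[0][0] + B[0][1] = -3 + 2 = -1, A[0][1] + B[1][1] = 8 + 7 = 15, A[0][2] + B[2][1] = 7 + 0 = 7) = -1 (attained at k = 0)
  C[0][2] = min over k of (A[0][0] + B[0][2] = -3 + 0 = -3, A[0][1] + B[1][2] = 8 + 5 = 13, A[0][2] + B[2][2] = 7 + 5 = 12) = -3 (attained at k = 0)
  C[1][0] = min over k of (A[1][0] + B[0][0] = -2 + 1 = -1, A[1][1] + B[1][0] = 2 + 3 = 5, A[1][2] + B[2][0] = 2 + 2 = 4) = -1 (attained at k = 0)
  C[1][1] = min over k of (A[1][0] + B[0][1] = -2 + 2 = 0, A[1][1] + B[1][1] = 2 + 7 = 9, A[1][2] + B[2][1] = 2 + 0 = 2) = 0 (attained at k = 0)
  C[1][2] = min over k of (A[1][0] + B[0][2] = -2 + 0 = -2, A[1][1] + B[1][2] = 2 + 5 = 7, A[1][2] + B[2][2] = 2 + 5 = 7) = -2 (attained at k = 0)
  C[2][0] = min over k of (A[2][0] + B[0][0] = 6 + 1 = 7, A[2][1] + B[1][0] = 5 + 3 = 8, A[2][2] + B[2][0] = 3 + 2 = 5) = 5 (attained at k = 2)
  C[2][1] = min over k of (A[2][0] + B[0][1] = 6 + 2 = 8, A[2][1] + B[1][1] = 5 + 7 = 12, A[2][2] + B[2][1] = 3 + 0 = 3) = 3 (attained at k = 2)
  C[2][2] = min over k of (A[2][0] + B[0][2] = 6 + 0 = 6, A[2][1] + B[1][2] = 5 + 5 = 10, A[2][2] + B[2][2] = 3 + 5 = 8) = 6 (attained at k = 0)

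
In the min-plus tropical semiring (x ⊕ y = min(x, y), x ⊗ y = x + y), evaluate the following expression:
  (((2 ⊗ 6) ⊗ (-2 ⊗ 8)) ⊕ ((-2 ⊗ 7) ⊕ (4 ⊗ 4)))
(((2 ⊗ 6) ⊗ (-2 ⊗ 8)) ⊕ ((-2 ⊗ 7) ⊕ (4 ⊗ 4))) = 5

Expand innermost to outermost. Recall ⊕ takes the minimum of its arguments and ⊗ takes their sum. Working out the expression (((2 ⊗ 6) ⊗ (-2 ⊗ 8)) ⊕ ((-2 ⊗ 7) ⊕ (4 ⊗ 4))) gives 5.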